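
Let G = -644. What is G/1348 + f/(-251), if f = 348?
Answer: -157687/84587 ≈ -1.8642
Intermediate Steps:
G/1348 + f/(-251) = -644/1348 + 348/(-251) = -644*1/1348 + 348*(-1/251) = -161/337 - 348/251 = -157687/84587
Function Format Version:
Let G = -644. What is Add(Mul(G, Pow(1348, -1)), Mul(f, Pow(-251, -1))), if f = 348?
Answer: Rational(-157687, 84587) ≈ -1.8642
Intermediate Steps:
Add(Mul(G, Pow(1348, -1)), Mul(f, Pow(-251, -1))) = Add(Mul(-644, Pow(1348, -1)), Mul(348, Pow(-251, -1))) = Add(Mul(-644, Rational(1, 1348)), Mul(348, Rational(-1, 251))) = Add(Rational(-161, 337), Rational(-348, 251)) = Rational(-157687, 84587)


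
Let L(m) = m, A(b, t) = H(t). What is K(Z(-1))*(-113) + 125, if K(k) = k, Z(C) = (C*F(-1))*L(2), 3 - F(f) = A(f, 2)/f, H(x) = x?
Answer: 1255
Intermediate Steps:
A(b, t) = t
F(f) = 3 - 2/f
Z(C) = 10*C (Z(C) = (C*(3 - 2/(-1)))*2 = (C*(3 - 2*(-1)))*2 = (C*(3 + 2))*2 = (C*5)*2 = (5*C)*2 = 10*C)
K(Z(-1))*(-113) + 125 = (10*(-1))*(-113) + 125 = -10*(-113) + 125 = 1130 + 125 = 1255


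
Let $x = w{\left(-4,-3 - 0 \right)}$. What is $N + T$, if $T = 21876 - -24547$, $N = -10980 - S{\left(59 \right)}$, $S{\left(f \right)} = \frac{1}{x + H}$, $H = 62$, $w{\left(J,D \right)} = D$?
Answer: $\frac{2091136}{59} \approx 35443.0$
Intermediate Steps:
$x = -3$ ($x = -3 - 0 = -3 + 0 = -3$)
$S{\left(f \right)} = \frac{1}{59}$ ($S{\left(f \right)} = \frac{1}{-3 + 62} = \frac{1}{59}$)
$N = - \frac{647821}{59}$ ($N = -10980 - \frac{1}{59} = - \frac{647821}{59} \approx -10980.0$)
$T = 46423$ ($T = 21876 + 24547 = 46423$)
$N + T = - \frac{647821}{59} + 46423 = \frac{2091136}{59}$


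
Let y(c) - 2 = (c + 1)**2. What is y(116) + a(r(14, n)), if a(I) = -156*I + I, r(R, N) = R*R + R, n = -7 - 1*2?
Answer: -18859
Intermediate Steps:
n = -9 (n = -7 - 2 = -9)
r(R, N) = R + R**2 (r(R, N) = R**2 + R = R + R**2)
y(c) = 2 + (1 + c)**2 (y(c) = 2 + (c + 1)**2 = 2 + (1 + c)**2)
a(I) = -155*I
y(116) + a(r(14, n)) = (2 + (1 + 116)**2) - 2170*(1 + 14) = (2 + 117**2) - 2170*15 = (2 + 13689) - 155*210 = 13691 - 32550 = -18859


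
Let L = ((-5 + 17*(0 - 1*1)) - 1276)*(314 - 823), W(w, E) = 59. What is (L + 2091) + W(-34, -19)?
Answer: 662832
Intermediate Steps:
L = 660682 (L = ((-5 + 17*(0 - 1)) - 1276)*(-509) = ((-5 + 17*(-1)) - 1276)*(-509) = ((-5 - 17) - 1276)*(-509) = (-22 - 1276)*(-509) = -1298*(-509) = 660682)
(L + 2091) + W(-34, -19) = (660682 + 2091) + 59 = 662773 + 59 = 662832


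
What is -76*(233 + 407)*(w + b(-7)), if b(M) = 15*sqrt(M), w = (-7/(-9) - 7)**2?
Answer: -152535040/81 - 729600*I*sqrt(7) ≈ -1.8831e+6 - 1.9303e+6*I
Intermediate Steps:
w = 3136/81 (w = (-7*(-1/9) - 7)**2 = (7/9 - 7)**2 = (-56/9)**2 = 3136/81 ≈ 38.716)
-76*(233 + 407)*(w + b(-7)) = -76*(233 + 407)*(3136/81 + 15*sqrt(-7)) = -48640*(3136/81 + 15*(I*sqrt(7))) = -48640*(3136/81 + 15*I*sqrt(7)) = -76*(2007040/81 + 9600*I*sqrt(7)) = -152535040/81 - 729600*I*sqrt(7)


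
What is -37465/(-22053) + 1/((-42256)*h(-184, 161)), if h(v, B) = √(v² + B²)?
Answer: 37465/22053 - √113/109823344 ≈ 1.6989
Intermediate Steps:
h(v, B) = √(B² + v²)
-37465/(-22053) + 1/((-42256)*h(-184, 161)) = -37465/(-22053) + 1/((-42256)*(√(161² + (-184)²))) = -37465*(-1/22053) - 1/(42256*√(25921 + 33856)) = 37465/22053 - √113/2599/42256 = 37465/22053 - √113/109823344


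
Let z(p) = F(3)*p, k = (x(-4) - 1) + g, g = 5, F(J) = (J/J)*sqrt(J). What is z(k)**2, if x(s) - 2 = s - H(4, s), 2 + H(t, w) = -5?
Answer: 243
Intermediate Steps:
H(t, w) = -7 (H(t, w) = -2 - 5 = -7)
F(J) = sqrt(J) (F(J) = 1*sqrt(J) = sqrt(J))
x(s) = 9 + s (x(s) = 2 + (s - 1*(-7)) = 2 + (s + 7) = 2 + (7 + s) = 9 + s)
k = 9 (k = ((9 - 4) - 1) + 5 = (5 - 1) + 5 = 4 + 5 = 9)
z(p) = p*sqrt(3) (z(p) = sqrt(3)*p = p*sqrt(3))
z(k)**2 = (9*sqrt(3))**2 = 243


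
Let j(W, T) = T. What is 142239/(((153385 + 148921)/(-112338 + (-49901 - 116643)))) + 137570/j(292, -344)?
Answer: -3421836183733/25998316 ≈ -1.3162e+5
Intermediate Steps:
142239/(((153385 + 148921)/(-112338 + (-49901 - 116643)))) + 137570/j(292, -344) = 142239/(((153385 + 148921)/(-112338 + (-49901 - 116643)))) + 137570/(-344) = 142239/((302306/(-112338 - 166544))) + 137570*(-1/344) = 142239/((302306/(-278882))) - 68785/172 = 142239/((302306*(-1/278882))) - 68785/172 = 142239/(-151153/139441) - 68785/172 = 142239*(-139441/151153) - 68785/172 = -19833948399/151153 - 68785/172 = -3421836183733/25998316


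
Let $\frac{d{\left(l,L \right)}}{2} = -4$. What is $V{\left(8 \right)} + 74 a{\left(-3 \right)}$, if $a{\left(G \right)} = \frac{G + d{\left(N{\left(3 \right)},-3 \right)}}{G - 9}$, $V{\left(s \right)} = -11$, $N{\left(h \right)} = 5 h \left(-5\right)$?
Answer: $\frac{341}{6} \approx 56.833$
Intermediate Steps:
$N{\left(h \right)} = - 25 h$
$d{\left(l,L \right)} = -8$ ($d{\left(l,L \right)} = 2 \left(-4\right) = -8$)
$a{\left(G \right)} = \frac{-8 + G}{-9 + G}$ ($a{\left(G \right)} = \frac{G - 8}{G - 9} = \frac{-8 + G}{-9 + G}$)
$V{\left(8 \right)} + 74 a{\left(-3 \right)} = -11 + 74 \frac{-8 - 3}{-9 - 3} = -11 + 74 \frac{1}{-12} \left(-11\right) = -11 + 74 \left(\left(- \frac{1}{12}\right) \left(-11\right)\right) = -11 + 74 \cdot \frac{11}{12} = -11 + \frac{407}{6} = \frac{341}{6}$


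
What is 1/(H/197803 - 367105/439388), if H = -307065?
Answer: -86912264564/207535146535 ≈ -0.41878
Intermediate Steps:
1/(H/197803 - 367105/439388) = 1/(-307065/197803 - 367105/439388) = 1/(-207535146535/86912264564) = -86912264564/207535146535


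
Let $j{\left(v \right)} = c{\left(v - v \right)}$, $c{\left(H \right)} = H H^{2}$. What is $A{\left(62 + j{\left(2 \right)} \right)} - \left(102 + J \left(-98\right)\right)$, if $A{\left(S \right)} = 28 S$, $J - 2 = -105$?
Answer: $-8460$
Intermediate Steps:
$J = -103$ ($J = 2 - 105 = -103$)
$c{\left(H \right)} = H^{3}$
$j{\left(v \right)} = 0$ ($j{\left(v \right)} = \left(v - v\right)^{3} = 0^{3} = 0$)
$A{\left(62 + j{\left(2 \right)} \right)} - \left(102 + J \left(-98\right)\right) = 28 \left(62 + 0\right) - \left(102 - -10094\right) = 28 \cdot 62 - \left(102 + 10094\right) = 1736 - 10196 = -8460$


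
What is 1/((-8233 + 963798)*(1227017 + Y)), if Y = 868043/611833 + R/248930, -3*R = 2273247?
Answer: 30460717738/35714976694879240744739 ≈ 8.5288e-13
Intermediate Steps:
R = -757749 (R = -⅓*2273247 = -757749)
Y = -247533899927/152303588690 (Y = 868043/611833 - 757749/248930 = -247533899927/152303588690 ≈ -1.6253)
1/((-8233 + 963798)*(1227017 + Y)) = 1/((-8233 + 963798)*(1227017 - 247533899927/152303588690)) = 1/(955565*(186878844949737803/152303588690)) = 1/(35714976694879240744739/30460717738) = 30460717738/35714976694879240744739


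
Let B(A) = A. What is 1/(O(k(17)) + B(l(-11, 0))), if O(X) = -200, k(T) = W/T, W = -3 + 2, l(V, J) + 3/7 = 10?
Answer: -7/1333 ≈ -0.0052513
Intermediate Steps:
l(V, J) = 67/7 (l(V, J) = -3/7 + 10 = 67/7)
W = -1
k(T) = -1/T
1/(O(k(17)) + B(l(-11, 0))) = 1/(-200 + 67/7) = 1/(-1333/7) = -7/1333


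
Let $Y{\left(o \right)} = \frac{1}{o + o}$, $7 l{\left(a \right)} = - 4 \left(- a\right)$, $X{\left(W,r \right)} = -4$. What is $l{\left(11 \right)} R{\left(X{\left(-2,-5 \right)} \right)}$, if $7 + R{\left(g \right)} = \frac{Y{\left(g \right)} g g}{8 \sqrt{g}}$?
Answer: $-44 + \frac{11 i}{14} \approx -44.0 + 0.78571 i$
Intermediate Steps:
$l{\left(a \right)} = \frac{4 a}{7}$ ($l{\left(a \right)} = \frac{\left(-4\right) \left(- a\right)}{7} = \frac{4 a}{7}$)
$Y{\left(o \right)} = \frac{1}{2 o}$
$R{\left(g \right)} = -7 + \frac{\sqrt{g}}{16}$ ($R{\left(g \right)} = -7 + \frac{\frac{1}{2 g} g g}{8 \sqrt{g}} = -7 + \frac{g}{2} \frac{1}{8 \sqrt{g}} = -7 + \frac{\sqrt{g}}{16}$)
$l{\left(11 \right)} R{\left(X{\left(-2,-5 \right)} \right)} = \frac{4}{7} \cdot 11 \left(-7 + \frac{\sqrt{-4}}{16}\right) = \frac{44 \left(-7 + \frac{2 i}{16}\right)}{7} = \frac{44 \left(-7 + \frac{i}{8}\right)}{7} = -44 + \frac{11 i}{14}$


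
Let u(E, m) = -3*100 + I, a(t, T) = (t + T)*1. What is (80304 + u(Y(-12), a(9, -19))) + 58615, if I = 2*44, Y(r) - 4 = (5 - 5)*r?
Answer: 138707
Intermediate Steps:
Y(r) = 4 (Y(r) = 4 + (5 - 5)*r = 4 + 0*r = 4 + 0 = 4)
I = 88
a(t, T) = T + t (a(t, T) = (T + t)*1 = T + t)
u(E, m) = -212 (u(E, m) = -3*100 + 88 = -300 + 88 = -212)
(80304 + u(Y(-12), a(9, -19))) + 58615 = (80304 - 212) + 58615 = 80092 + 58615 = 138707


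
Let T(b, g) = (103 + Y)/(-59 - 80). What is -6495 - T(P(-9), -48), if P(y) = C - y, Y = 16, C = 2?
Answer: -902686/139 ≈ -6494.1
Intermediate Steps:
P(y) = 2 - y
T(b, g) = -119/139 (T(b, g) = (103 + 16)/(-59 - 80) = 119/(-139) = 119*(-1/139) = -119/139)
-6495 - T(P(-9), -48) = -6495 - 1*(-119/139) = -6495 + 119/139 = -902686/139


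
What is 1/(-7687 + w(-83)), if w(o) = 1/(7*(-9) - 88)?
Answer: -151/1160738 ≈ -0.00013009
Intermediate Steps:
w(o) = -1/151 (w(o) = 1/(-63 - 88) = 1/(-151) = -1/151)
1/(-7687 + w(-83)) = 1/(-7687 - 1/151) = 1/(-1160738/151) = -151/1160738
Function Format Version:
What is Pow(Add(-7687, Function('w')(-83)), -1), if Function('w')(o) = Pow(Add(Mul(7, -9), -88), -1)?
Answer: Rational(-151, 1160738) ≈ -0.00013009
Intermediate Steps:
Function('w')(o) = Rational(-1, 151) (Function('w')(o) = Pow(Add(-63, -88), -1) = Pow(-151, -1) = Rational(-1, 151))
Pow(Add(-7687, Function('w')(-83)), -1) = Pow(Add(-7687, Rational(-1, 151)), -1) = Pow(Rational(-1160738, 151), -1) = Rational(-151, 1160738)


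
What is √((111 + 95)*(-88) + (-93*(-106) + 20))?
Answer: 5*I*√330 ≈ 90.829*I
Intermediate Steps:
√((111 + 95)*(-88) + (-93*(-106) + 20)) = √(206*(-88) + (9858 + 20)) = √(-18128 + 9878) = √(-8250) = 5*I*√330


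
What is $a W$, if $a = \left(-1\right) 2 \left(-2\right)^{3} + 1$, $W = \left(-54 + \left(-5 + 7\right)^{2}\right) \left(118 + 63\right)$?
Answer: $-153850$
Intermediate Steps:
$W = -9050$ ($W = \left(-54 + 2^{2}\right) 181 = \left(-54 + 4\right) 181 = \left(-50\right) 181 = -9050$)
$a = 17$ ($a = \left(-2\right) \left(-8\right) + 1 = 16 + 1 = 17$)
$a W = 17 \left(-9050\right) = -153850$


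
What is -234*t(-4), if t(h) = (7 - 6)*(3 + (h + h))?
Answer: 1170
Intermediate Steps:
t(h) = 3 + 2*h (t(h) = 1*(3 + 2*h) = 3 + 2*h)
-234*t(-4) = -234*(3 + 2*(-4)) = -234*(3 - 8) = -234*(-5) = 1170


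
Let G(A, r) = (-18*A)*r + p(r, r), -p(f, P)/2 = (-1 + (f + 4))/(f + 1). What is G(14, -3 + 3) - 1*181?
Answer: -187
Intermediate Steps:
p(f, P) = -2*(3 + f)/(1 + f) (p(f, P) = -2*(-1 + (f + 4))/(f + 1) = -2*(-1 + (4 + f))/(1 + f) = -2*(3 + f)/(1 + f))
G(A, r) = -18*A*r + 2*(-3 - r)/(1 + r) (G(A, r) = (-18*A)*r + 2*(-3 - r)/(1 + r) = -18*A*r + 2*(-3 - r)/(1 + r))
G(14, -3 + 3) - 1*181 = 2*(-3 - (-3 + 3) - 9*14*(-3 + 3)*(1 + (-3 + 3)))/(1 + (-3 + 3)) - 1*181 = 2*(-3 - 1*0 - 9*14*0*(1 + 0))/(1 + 0) - 181 = 2*(-3 + 0 - 9*14*0*1)/1 - 181 = 2*1*(-3 + 0 + 0) - 181 = 2*1*(-3) - 181 = -6 - 181 = -187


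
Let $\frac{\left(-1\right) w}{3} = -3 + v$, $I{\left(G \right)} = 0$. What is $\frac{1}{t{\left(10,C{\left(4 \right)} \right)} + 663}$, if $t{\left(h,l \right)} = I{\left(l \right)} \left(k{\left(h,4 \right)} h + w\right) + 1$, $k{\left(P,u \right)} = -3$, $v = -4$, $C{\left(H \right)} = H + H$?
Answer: $\frac{1}{664} \approx 0.001506$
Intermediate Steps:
$C{\left(H \right)} = 2 H$
$w = 21$ ($w = - 3 \left(-3 - 4\right) = \left(-3\right) \left(-7\right) = 21$)
$t{\left(h,l \right)} = 1$ ($t{\left(h,l \right)} = 0 \left(- 3 h + 21\right) + 1 = 0 \left(21 - 3 h\right) + 1 = 0 + 1 = 1$)
$\frac{1}{t{\left(10,C{\left(4 \right)} \right)} + 663} = \frac{1}{1 + 663} = \frac{1}{664}$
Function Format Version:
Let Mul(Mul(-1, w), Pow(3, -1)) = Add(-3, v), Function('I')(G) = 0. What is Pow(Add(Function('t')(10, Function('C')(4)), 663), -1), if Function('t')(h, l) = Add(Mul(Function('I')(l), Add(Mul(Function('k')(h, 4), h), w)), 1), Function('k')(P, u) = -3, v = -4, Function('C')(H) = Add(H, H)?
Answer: Rational(1, 664) ≈ 0.0015060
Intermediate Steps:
Function('C')(H) = Mul(2, H)
w = 21 (w = Mul(-3, Add(-3, -4)) = Mul(-3, -7) = 21)
Function('t')(h, l) = 1 (Function('t')(h, l) = Add(Mul(0, Add(Mul(-3, h), 21)), 1) = Add(Mul(0, Add(21, Mul(-3, h))), 1) = Add(0, 1) = 1)
Pow(Add(Function('t')(10, Function('C')(4)), 663), -1) = Pow(Add(1, 663), -1) = Pow(664, -1) = Rational(1, 664)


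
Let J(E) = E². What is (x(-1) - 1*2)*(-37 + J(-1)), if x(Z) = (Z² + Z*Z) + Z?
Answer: 36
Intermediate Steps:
x(Z) = Z + 2*Z² (x(Z) = (Z² + Z²) + Z = 2*Z² + Z = Z + 2*Z²)
(x(-1) - 1*2)*(-37 + J(-1)) = (-(1 + 2*(-1)) - 1*2)*(-37 + (-1)²) = (-(1 - 2) - 2)*(-37 + 1) = (-1*(-1) - 2)*(-36) = (1 - 2)*(-36) = -1*(-36) = 36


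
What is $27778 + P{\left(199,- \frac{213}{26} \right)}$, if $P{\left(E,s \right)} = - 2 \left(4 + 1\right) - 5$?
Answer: $27763$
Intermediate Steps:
$P{\left(E,s \right)} = -15$ ($P{\left(E,s \right)} = \left(-2\right) 5 - 5 = -10 - 5 = -15$)
$27778 + P{\left(199,- \frac{213}{26} \right)} = 27778 - 15 = 27763$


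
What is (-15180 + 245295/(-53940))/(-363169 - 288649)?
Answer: 54603633/2343937528 ≈ 0.023296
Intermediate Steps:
(-15180 + 245295/(-53940))/(-363169 - 288649) = (-15180 + 245295*(-1/53940))/(-651818) = (-15180 - 16353/3596)*(-1/651818) = -54603633/3596*(-1/651818) = 54603633/2343937528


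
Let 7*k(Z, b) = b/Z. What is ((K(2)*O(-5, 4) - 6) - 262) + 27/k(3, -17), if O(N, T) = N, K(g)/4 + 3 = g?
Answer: -4783/17 ≈ -281.35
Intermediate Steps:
k(Z, b) = b/(7*Z) (k(Z, b) = (b/Z)/7 = b/(7*Z))
K(g) = -12 + 4*g
((K(2)*O(-5, 4) - 6) - 262) + 27/k(3, -17) = (((-12 + 4*2)*(-5) - 6) - 262) + 27/(((1/7)*(-17)/3)) = (((-12 + 8)*(-5) - 6) - 262) + 27/(((1/7)*(-17)*(1/3))) = ((-4*(-5) - 6) - 262) + 27/(-17/21) = ((20 - 6) - 262) + 27*(-21/17) = (14 - 262) - 567/17 = -248 - 567/17 = -4783/17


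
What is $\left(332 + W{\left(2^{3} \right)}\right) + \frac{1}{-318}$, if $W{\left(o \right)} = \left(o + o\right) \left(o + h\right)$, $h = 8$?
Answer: $\frac{186983}{318} \approx 588.0$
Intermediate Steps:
$W{\left(o \right)} = 2 o \left(8 + o\right)$ ($W{\left(o \right)} = \left(o + o\right) \left(o + 8\right) = 2 o \left(8 + o\right)$)
$\left(332 + W{\left(2^{3} \right)}\right) + \frac{1}{-318} = \left(332 + 2 \cdot 2^{3} \left(8 + 2^{3}\right)\right) + \frac{1}{-318} = \left(332 + 2 \cdot 8 \left(8 + 8\right)\right) - \frac{1}{318} = \left(332 + 2 \cdot 8 \cdot 16\right) - \frac{1}{318} = \left(332 + 256\right) - \frac{1}{318} = 588 - \frac{1}{318} = \frac{186983}{318}$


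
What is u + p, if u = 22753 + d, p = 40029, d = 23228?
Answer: 86010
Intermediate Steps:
u = 45981 (u = 22753 + 23228 = 45981)
u + p = 45981 + 40029 = 86010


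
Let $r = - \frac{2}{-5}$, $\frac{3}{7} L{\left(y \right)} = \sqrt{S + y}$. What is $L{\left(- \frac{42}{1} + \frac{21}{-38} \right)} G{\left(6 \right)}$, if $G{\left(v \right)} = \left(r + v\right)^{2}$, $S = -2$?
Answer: $\frac{3584 i \sqrt{64334}}{1425} \approx 637.93 i$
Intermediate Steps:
$L{\left(y \right)} = \frac{7 \sqrt{-2 + y}}{3}$
$r = \frac{2}{5}$ ($r = \left(-2\right) \left(- \frac{1}{5}\right) = \frac{2}{5} \approx 0.4$)
$G{\left(v \right)} = \left(\frac{2}{5} + v\right)^{2}$
$L{\left(- \frac{42}{1} + \frac{21}{-38} \right)} G{\left(6 \right)} = \frac{7 \sqrt{-2 + \left(- \frac{42}{1} + \frac{21}{-38}\right)}}{3} \frac{\left(2 + 5 \cdot 6\right)^{2}}{25} = \frac{7 \sqrt{-2 + \left(\left(-42\right) 1 + 21 \left(- \frac{1}{38}\right)\right)}}{3} \frac{\left(2 + 30\right)^{2}}{25} = \frac{7 \sqrt{-2 - \frac{1617}{38}}}{3} \frac{32^{2}}{25} = \frac{7 \sqrt{-2 - \frac{1617}{38}}}{3} \cdot \frac{1}{25} \cdot 1024 = \frac{7 \sqrt{- \frac{1693}{38}}}{3} \cdot \frac{1024}{25} = \frac{7 \frac{i \sqrt{64334}}{38}}{3} \cdot \frac{1024}{25} = \frac{7 i \sqrt{64334}}{114} \cdot \frac{1024}{25} = \frac{3584 i \sqrt{64334}}{1425}$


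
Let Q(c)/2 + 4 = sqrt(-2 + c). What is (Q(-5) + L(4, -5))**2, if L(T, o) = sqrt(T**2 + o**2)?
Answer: (-8 + sqrt(41) + 2*I*sqrt(7))**2 ≈ -25.45 - 16.9*I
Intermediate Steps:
Q(c) = -8 + 2*sqrt(-2 + c)
(Q(-5) + L(4, -5))**2 = ((-8 + 2*sqrt(-2 - 5)) + sqrt(4**2 + (-5)**2))**2 = ((-8 + 2*sqrt(-7)) + sqrt(16 + 25))**2 = ((-8 + 2*(I*sqrt(7))) + sqrt(41))**2 = ((-8 + 2*I*sqrt(7)) + sqrt(41))**2 = (-8 + sqrt(41) + 2*I*sqrt(7))**2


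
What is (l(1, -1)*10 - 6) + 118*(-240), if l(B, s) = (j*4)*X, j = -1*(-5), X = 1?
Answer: -28126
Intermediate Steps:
j = 5
l(B, s) = 20 (l(B, s) = (5*4)*1 = 20*1 = 20)
(l(1, -1)*10 - 6) + 118*(-240) = (20*10 - 6) + 118*(-240) = (200 - 6) - 28320 = 194 - 28320 = -28126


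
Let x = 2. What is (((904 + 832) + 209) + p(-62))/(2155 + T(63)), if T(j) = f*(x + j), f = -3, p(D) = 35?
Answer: 99/98 ≈ 1.0102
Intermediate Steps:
T(j) = -6 - 3*j (T(j) = -3*(2 + j) = -6 - 3*j)
(((904 + 832) + 209) + p(-62))/(2155 + T(63)) = (((904 + 832) + 209) + 35)/(2155 + (-6 - 3*63)) = ((1736 + 209) + 35)/(2155 + (-6 - 189)) = (1945 + 35)/(2155 - 195) = 1980/1960 = 1980*(1/1960) = 99/98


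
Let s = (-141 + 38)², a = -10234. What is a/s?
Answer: -10234/10609 ≈ -0.96465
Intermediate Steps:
s = 10609 (s = (-103)² = 10609)
a/s = -10234/10609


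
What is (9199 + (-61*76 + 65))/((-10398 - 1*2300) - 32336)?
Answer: -26/253 ≈ -0.10277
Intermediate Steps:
(9199 + (-61*76 + 65))/((-10398 - 1*2300) - 32336) = (9199 + (-4636 + 65))/((-10398 - 2300) - 32336) = (9199 - 4571)/(-12698 - 32336) = 4628/(-45034) = 4628*(-1/45034) = -26/253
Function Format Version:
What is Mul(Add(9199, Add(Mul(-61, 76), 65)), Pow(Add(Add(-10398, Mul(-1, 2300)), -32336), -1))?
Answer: Rational(-26, 253) ≈ -0.10277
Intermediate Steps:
Mul(Add(9199, Add(Mul(-61, 76), 65)), Pow(Add(Add(-10398, Mul(-1, 2300)), -32336), -1)) = Mul(Add(9199, Add(-4636, 65)), Pow(Add(Add(-10398, -2300), -32336), -1)) = Mul(Add(9199, -4571), Pow(Add(-12698, -32336), -1)) = Mul(4628, Pow(-45034, -1)) = Mul(4628, Rational(-1, 45034)) = Rational(-26, 253)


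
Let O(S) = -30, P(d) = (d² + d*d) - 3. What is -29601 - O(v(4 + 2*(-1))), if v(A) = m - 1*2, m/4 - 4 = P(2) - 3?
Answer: -29571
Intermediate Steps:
P(d) = -3 + 2*d² (P(d) = (d² + d²) - 3 = 2*d² - 3 = -3 + 2*d²)
m = 24 (m = 16 + 4*((-3 + 2*2²) - 3) = 16 + 4*((-3 + 2*4) - 3) = 16 + 4*((-3 + 8) - 3) = 16 + 4*(5 - 3) = 16 + 4*2 = 16 + 8 = 24)
v(A) = 22 (v(A) = 24 - 1*2 = 24 - 2 = 22)
-29601 - O(v(4 + 2*(-1))) = -29601 - 1*(-30) = -29601 + 30 = -29571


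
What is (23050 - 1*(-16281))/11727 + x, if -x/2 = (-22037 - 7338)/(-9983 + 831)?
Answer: -164501969/53662752 ≈ -3.0655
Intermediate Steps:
x = -29375/4576 (x = -2*(-22037 - 7338)/(-9983 + 831) = -(-58750)/(-9152) = -(-58750)*(-1)/9152 = -2*29375/9152 = -29375/4576 ≈ -6.4194)
(23050 - 1*(-16281))/11727 + x = (23050 - 1*(-16281))/11727 - 29375/4576 = (23050 + 16281)*(1/11727) - 29375/4576 = 39331*(1/11727) - 29375/4576 = 39331/11727 - 29375/4576 = -164501969/53662752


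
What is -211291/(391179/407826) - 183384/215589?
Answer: -2064151996453590/9370432159 ≈ -2.2028e+5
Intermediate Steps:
-211291/(391179/407826) - 183384/215589 = -211291/(391179*(1/407826)) - 183384*1/215589 = -211291/130393/135942 - 61128/71863 = -211291*135942/130393 - 61128/71863 = -28723321122/130393 - 61128/71863 = -2064151996453590/9370432159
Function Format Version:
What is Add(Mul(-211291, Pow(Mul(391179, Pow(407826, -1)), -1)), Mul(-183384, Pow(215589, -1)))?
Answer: Rational(-2064151996453590, 9370432159) ≈ -2.2028e+5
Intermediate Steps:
Add(Mul(-211291, Pow(Mul(391179, Pow(407826, -1)), -1)), Mul(-183384, Pow(215589, -1))) = Add(Mul(-211291, Pow(Mul(391179, Rational(1, 407826)), -1)), Mul(-183384, Rational(1, 215589))) = Add(Mul(-211291, Pow(Rational(130393, 135942), -1)), Rational(-61128, 71863)) = Add(Mul(-211291, Rational(135942, 130393)), Rational(-61128, 71863)) = Add(Rational(-28723321122, 130393), Rational(-61128, 71863)) = Rational(-2064151996453590, 9370432159)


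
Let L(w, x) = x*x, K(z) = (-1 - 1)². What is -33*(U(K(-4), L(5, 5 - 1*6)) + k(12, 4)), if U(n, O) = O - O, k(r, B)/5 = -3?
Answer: 495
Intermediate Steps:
k(r, B) = -15 (k(r, B) = 5*(-3) = -15)
K(z) = 4 (K(z) = (-2)² = 4)
L(w, x) = x²
U(n, O) = 0
-33*(U(K(-4), L(5, 5 - 1*6)) + k(12, 4)) = -33*(0 - 15) = -33*(-15) = 495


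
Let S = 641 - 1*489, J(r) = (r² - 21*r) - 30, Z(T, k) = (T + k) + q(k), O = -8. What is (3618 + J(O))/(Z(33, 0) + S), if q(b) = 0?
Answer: 764/37 ≈ 20.649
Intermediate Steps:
Z(T, k) = T + k (Z(T, k) = (T + k) + 0 = T + k)
J(r) = -30 + r² - 21*r
S = 152 (S = 641 - 489 = 152)
(3618 + J(O))/(Z(33, 0) + S) = (3618 + (-30 + (-8)² - 21*(-8)))/((33 + 0) + 152) = (3618 + (-30 + 64 + 168))/(33 + 152) = (3618 + 202)/185 = 3820*(1/185) = 764/37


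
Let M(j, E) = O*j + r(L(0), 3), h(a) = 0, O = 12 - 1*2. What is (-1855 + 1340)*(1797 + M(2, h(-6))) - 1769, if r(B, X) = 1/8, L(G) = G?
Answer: -7500707/8 ≈ -9.3759e+5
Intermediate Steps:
O = 10 (O = 12 - 2 = 10)
r(B, X) = ⅛
M(j, E) = ⅛ + 10*j (M(j, E) = 10*j + ⅛ = ⅛ + 10*j)
(-1855 + 1340)*(1797 + M(2, h(-6))) - 1769 = (-1855 + 1340)*(1797 + (⅛ + 10*2)) - 1769 = -515*(1797 + (⅛ + 20)) - 1769 = -515*(1797 + 161/8) - 1769 = -515*14537/8 - 1769 = -7486555/8 - 1769 = -7500707/8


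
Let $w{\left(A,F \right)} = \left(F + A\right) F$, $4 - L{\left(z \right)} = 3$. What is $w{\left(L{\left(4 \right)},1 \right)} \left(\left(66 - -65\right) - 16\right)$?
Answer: $230$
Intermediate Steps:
$L{\left(z \right)} = 1$ ($L{\left(z \right)} = 4 - 3 = 1$)
$w{\left(A,F \right)} = F \left(A + F\right)$ ($w{\left(A,F \right)} = \left(A + F\right) F = F \left(A + F\right)$)
$w{\left(L{\left(4 \right)},1 \right)} \left(\left(66 - -65\right) - 16\right) = 1 \left(1 + 1\right) \left(\left(66 - -65\right) - 16\right) = 1 \cdot 2 \left(\left(66 + 65\right) - 16\right) = 2 \left(131 - 16\right) = 2 \cdot 115 = 230$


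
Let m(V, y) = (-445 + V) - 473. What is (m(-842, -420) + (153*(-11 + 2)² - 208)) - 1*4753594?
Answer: -4743169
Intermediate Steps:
m(V, y) = -918 + V
(m(-842, -420) + (153*(-11 + 2)² - 208)) - 1*4753594 = ((-918 - 842) + (153*(-11 + 2)² - 208)) - 1*4753594 = (-1760 + (153*(-9)² - 208)) - 4753594 = (-1760 + (153*81 - 208)) - 4753594 = (-1760 + (12393 - 208)) - 4753594 = (-1760 + 12185) - 4753594 = 10425 - 4753594 = -4743169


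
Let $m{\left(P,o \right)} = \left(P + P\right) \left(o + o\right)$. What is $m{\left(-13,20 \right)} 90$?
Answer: $-93600$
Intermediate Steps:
$m{\left(P,o \right)} = 4 P o$ ($m{\left(P,o \right)} = 2 P 2 o = 4 P o$)
$m{\left(-13,20 \right)} 90 = 4 \left(-13\right) 20 \cdot 90 = \left(-1040\right) 90 = -93600$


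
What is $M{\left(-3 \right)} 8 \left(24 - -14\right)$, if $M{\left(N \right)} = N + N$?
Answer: $-1824$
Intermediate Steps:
$M{\left(N \right)} = 2 N$
$M{\left(-3 \right)} 8 \left(24 - -14\right) = 2 \left(-3\right) 8 \left(24 - -14\right) = \left(-6\right) 8 \left(24 + 14\right) = \left(-48\right) 38 = -1824$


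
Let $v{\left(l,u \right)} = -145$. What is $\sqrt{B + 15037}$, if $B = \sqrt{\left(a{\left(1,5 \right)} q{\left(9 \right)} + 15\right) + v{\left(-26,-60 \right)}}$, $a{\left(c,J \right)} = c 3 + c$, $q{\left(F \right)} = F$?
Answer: $\sqrt{15037 + i \sqrt{94}} \approx 122.63 + 0.0395 i$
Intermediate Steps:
$a{\left(c,J \right)} = 4 c$ ($a{\left(c,J \right)} = 3 c + c = 4 c$)
$B = i \sqrt{94}$ ($B = \sqrt{\left(4 \cdot 1 \cdot 9 + 15\right) - 145} = \sqrt{\left(4 \cdot 9 + 15\right) - 145} = \sqrt{\left(36 + 15\right) - 145} = \sqrt{51 - 145} = \sqrt{-94} = i \sqrt{94} \approx 9.6954 i$)
$\sqrt{B + 15037} = \sqrt{i \sqrt{94} + 15037} = \sqrt{15037 + i \sqrt{94}}$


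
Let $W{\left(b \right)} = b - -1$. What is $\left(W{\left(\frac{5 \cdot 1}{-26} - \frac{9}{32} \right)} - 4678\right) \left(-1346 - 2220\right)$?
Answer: $\frac{3469413107}{208} \approx 1.668 \cdot 10^{7}$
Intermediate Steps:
$W{\left(b \right)} = 1 + b$ ($W{\left(b \right)} = b + 1 = 1 + b$)
$\left(W{\left(\frac{5 \cdot 1}{-26} - \frac{9}{32} \right)} - 4678\right) \left(-1346 - 2220\right) = \left(\left(1 - \left(\frac{9}{32} - \frac{5 \cdot 1}{-26}\right)\right) - 4678\right) \left(-1346 - 2220\right) = \left(\left(1 + \left(5 \left(- \frac{1}{26}\right) - \frac{9}{32}\right)\right) - 4678\right) \left(-3566\right) = \left(\left(1 - \frac{197}{416}\right) - 4678\right) \left(-3566\right) = \left(\frac{219}{416} - 4678\right) \left(-3566\right) = \left(- \frac{1945829}{416}\right) \left(-3566\right) = \frac{3469413107}{208}$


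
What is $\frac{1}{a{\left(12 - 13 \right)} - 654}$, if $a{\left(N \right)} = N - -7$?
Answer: $- \frac{1}{648} \approx -0.0015432$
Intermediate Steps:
$a{\left(N \right)} = 7 + N$ ($a{\left(N \right)} = N + 7 = 7 + N$)
$\frac{1}{a{\left(12 - 13 \right)} - 654} = \frac{1}{\left(7 + \left(12 - 13\right)\right) - 654} = \frac{1}{\left(7 - 1\right) - 654} = \frac{1}{6 - 654} = \frac{1}{-648} = - \frac{1}{648}$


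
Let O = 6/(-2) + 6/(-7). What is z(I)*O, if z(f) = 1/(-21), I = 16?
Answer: 9/49 ≈ 0.18367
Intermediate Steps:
z(f) = -1/21
O = -27/7 (O = 6*(-1/2) + 6*(-1/7) = -3 - 6/7 = -27/7 ≈ -3.8571)
z(I)*O = -1/21*(-27/7) = 9/49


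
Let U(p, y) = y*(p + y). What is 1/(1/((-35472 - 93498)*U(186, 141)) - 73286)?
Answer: -5946419790/435789320729941 ≈ -1.3645e-5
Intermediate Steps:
1/(1/((-35472 - 93498)*U(186, 141)) - 73286) = 1/(1/((-35472 - 93498)*((141*(186 + 141)))) - 73286) = 1/(1/((-128970)*((141*327))) - 73286) = 1/(-1/128970/46107 - 73286) = 1/(-1/128970*1/46107 - 73286) = 1/(-1/5946419790 - 73286) = 1/(-435789320729941/5946419790) = -5946419790/435789320729941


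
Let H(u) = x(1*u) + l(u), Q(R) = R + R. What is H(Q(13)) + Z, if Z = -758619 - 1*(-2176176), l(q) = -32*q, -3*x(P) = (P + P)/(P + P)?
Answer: 4250174/3 ≈ 1.4167e+6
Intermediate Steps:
x(P) = -1/3 (x(P) = -(P + P)/(3*(P + P)) = -2*P/(3*(2*P)) = -2*P*1/(2*P)/3 = -1/3*1 = -1/3)
Q(R) = 2*R
H(u) = -1/3 - 32*u
Z = 1417557 (Z = -758619 + 2176176 = 1417557)
H(Q(13)) + Z = (-1/3 - 64*13) + 1417557 = (-1/3 - 32*26) + 1417557 = (-1/3 - 832) + 1417557 = -2497/3 + 1417557 = 4250174/3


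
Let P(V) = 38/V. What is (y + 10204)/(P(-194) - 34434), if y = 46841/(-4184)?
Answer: -4136729415/13975049528 ≈ -0.29601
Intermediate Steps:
y = -46841/4184 (y = 46841*(-1/4184) = -46841/4184 ≈ -11.195)
(y + 10204)/(P(-194) - 34434) = (-46841/4184 + 10204)/(38/(-194) - 34434) = 42646695/(4184*(38*(-1/194) - 34434)) = 42646695/(4184*(-19/97 - 34434)) = 42646695/(4184*(-3340117/97)) = (42646695/4184)*(-97/3340117) = -4136729415/13975049528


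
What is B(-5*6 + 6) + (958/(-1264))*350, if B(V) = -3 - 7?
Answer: -86985/316 ≈ -275.27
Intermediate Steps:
B(V) = -10
B(-5*6 + 6) + (958/(-1264))*350 = -10 + (958/(-1264))*350 = -10 + (958*(-1/1264))*350 = -10 - 479/632*350 = -10 - 83825/316 = -86985/316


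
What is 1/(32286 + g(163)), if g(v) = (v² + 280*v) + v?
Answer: 1/104658 ≈ 9.5549e-6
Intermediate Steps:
g(v) = v² + 281*v
1/(32286 + g(163)) = 1/(32286 + 163*(281 + 163)) = 1/(32286 + 163*444) = 1/(32286 + 72372) = 1/104658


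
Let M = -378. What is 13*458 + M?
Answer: 5576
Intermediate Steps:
13*458 + M = 13*458 - 378 = 5954 - 378 = 5576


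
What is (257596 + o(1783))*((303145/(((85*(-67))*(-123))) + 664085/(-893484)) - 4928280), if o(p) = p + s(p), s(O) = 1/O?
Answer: -5283277385150510541101273/4133074167246 ≈ -1.2783e+12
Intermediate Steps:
o(p) = p + 1/p
(257596 + o(1783))*((303145/(((85*(-67))*(-123))) + 664085/(-893484)) - 4928280) = (257596 + (1783 + 1/1783))*((303145/(((85*(-67))*(-123))) + 664085/(-893484)) - 4928280) = (257596 + (1783 + 1/1783))*((303145/((-5695*(-123))) + 664085*(-1/893484)) - 4928280) = (257596 + 3179090/1783)*((303145/700485 - 664085/893484) - 4928280) = 462472758*((303145*(1/700485) - 664085/893484) - 4928280)/1783 = 462472758*((60629/140097 - 664085/893484) - 4928280)/1783 = 462472758*(-12955091603/41724809316 - 4928280)/1783 = (462472758/1783)*(-205631556210948083/41724809316) = -5283277385150510541101273/4133074167246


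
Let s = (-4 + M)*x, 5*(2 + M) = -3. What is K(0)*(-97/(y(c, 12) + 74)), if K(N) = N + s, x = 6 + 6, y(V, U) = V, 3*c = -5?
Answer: 115236/1085 ≈ 106.21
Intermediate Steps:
c = -5/3 (c = (⅓)*(-5) = -5/3 ≈ -1.6667)
M = -13/5 (M = -2 + (⅕)*(-3) = -2 - ⅗ = -13/5 ≈ -2.6000)
x = 12
s = -396/5 (s = (-4 - 13/5)*12 = -33/5*12 = -396/5 ≈ -79.200)
K(N) = -396/5 + N (K(N) = N - 396/5 = -396/5 + N)
K(0)*(-97/(y(c, 12) + 74)) = (-396/5 + 0)*(-97/(-5/3 + 74)) = -(-38412)/(5*217/3) = -(-38412)*3/(5*217) = -396/5*(-291/217) = 115236/1085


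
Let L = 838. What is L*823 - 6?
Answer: 689668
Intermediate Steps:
L*823 - 6 = 838*823 - 6 = 689674 - 6 = 689668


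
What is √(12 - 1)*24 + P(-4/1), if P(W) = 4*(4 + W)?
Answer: 24*√11 ≈ 79.599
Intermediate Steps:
P(W) = 16 + 4*W
√(12 - 1)*24 + P(-4/1) = √(12 - 1)*24 + (16 + 4*(-4/1)) = √11*24 + (16 + 4*(-4*1)) = 24*√11 + (16 + 4*(-4)) = 24*√11 + (16 - 16) = 24*√11 + 0 = 24*√11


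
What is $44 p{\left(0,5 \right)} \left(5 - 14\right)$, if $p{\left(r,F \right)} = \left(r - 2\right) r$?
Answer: $0$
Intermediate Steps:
$p{\left(r,F \right)} = r \left(-2 + r\right)$ ($p{\left(r,F \right)} = \left(-2 + r\right) r = r \left(-2 + r\right)$)
$44 p{\left(0,5 \right)} \left(5 - 14\right) = 44 \cdot 0 \left(-2 + 0\right) \left(5 - 14\right) = 44 \cdot 0 \left(-2\right) \left(5 - 14\right) = 44 \cdot 0 \left(-9\right) = 0 \left(-9\right) = 0$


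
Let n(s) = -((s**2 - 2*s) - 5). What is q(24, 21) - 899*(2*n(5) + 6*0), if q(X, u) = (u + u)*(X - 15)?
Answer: 18358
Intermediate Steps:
n(s) = 5 - s**2 + 2*s (n(s) = -(-5 + s**2 - 2*s) = 5 - s**2 + 2*s)
q(X, u) = 2*u*(-15 + X) (q(X, u) = (2*u)*(-15 + X) = 2*u*(-15 + X))
q(24, 21) - 899*(2*n(5) + 6*0) = 2*21*(-15 + 24) - 899*(2*(5 - 1*5**2 + 2*5) + 6*0) = 2*21*9 - 899*(2*(5 - 1*25 + 10) + 0) = 378 - 899*(2*(5 - 25 + 10) + 0) = 378 - 899*(2*(-10) + 0) = 378 - 899*(-20 + 0) = 378 - 899*(-20) = 378 + 17980 = 18358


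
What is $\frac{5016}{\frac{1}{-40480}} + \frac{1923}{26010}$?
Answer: $- \frac{1760423384959}{8670} \approx -2.0305 \cdot 10^{8}$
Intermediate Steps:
$\frac{5016}{\frac{1}{-40480}} + \frac{1923}{26010} = \frac{5016}{- \frac{1}{40480}} + 1923 \cdot \frac{1}{26010} = 5016 \left(-40480\right) + \frac{641}{8670} = -203047680 + \frac{641}{8670} = - \frac{1760423384959}{8670}$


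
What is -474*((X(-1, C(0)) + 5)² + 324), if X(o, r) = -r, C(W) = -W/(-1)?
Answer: -165426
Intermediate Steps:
C(W) = W (C(W) = -W*(-1) = W)
-474*((X(-1, C(0)) + 5)² + 324) = -474*((-1*0 + 5)² + 324) = -474*((0 + 5)² + 324) = -474*(5² + 324) = -474*(25 + 324) = -474*349 = -165426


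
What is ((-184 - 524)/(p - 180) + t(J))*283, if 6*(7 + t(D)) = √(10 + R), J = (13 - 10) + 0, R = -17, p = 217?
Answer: -273661/37 + 283*I*√7/6 ≈ -7396.2 + 124.79*I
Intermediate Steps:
J = 3 (J = 3 + 0 = 3)
t(D) = -7 + I*√7/6 (t(D) = -7 + √(10 - 17)/6 = -7 + √(-7)/6 = -7 + (I*√7)/6 = -7 + I*√7/6)
((-184 - 524)/(p - 180) + t(J))*283 = ((-184 - 524)/(217 - 180) + (-7 + I*√7/6))*283 = (-708/37 + (-7 + I*√7/6))*283 = (-967/37 + I*√7/6)*283 = -273661/37 + 283*I*√7/6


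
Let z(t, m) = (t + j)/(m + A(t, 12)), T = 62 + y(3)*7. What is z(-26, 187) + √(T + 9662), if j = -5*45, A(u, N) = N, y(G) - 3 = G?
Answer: -251/199 + √9766 ≈ 97.562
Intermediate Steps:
y(G) = 3 + G
T = 104 (T = 62 + (3 + 3)*7 = 62 + 6*7 = 62 + 42 = 104)
j = -225
z(t, m) = (-225 + t)/(12 + m) (z(t, m) = (t - 225)/(m + 12) = (-225 + t)/(12 + m))
z(-26, 187) + √(T + 9662) = (-225 - 26)/(12 + 187) + √(104 + 9662) = -251/199 + √9766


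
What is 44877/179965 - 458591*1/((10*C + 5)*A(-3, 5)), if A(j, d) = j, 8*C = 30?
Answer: 33014420453/9178215 ≈ 3597.0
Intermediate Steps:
C = 15/4 (C = (1/8)*30 = 15/4 ≈ 3.7500)
44877/179965 - 458591*1/((10*C + 5)*A(-3, 5)) = 44877/179965 - 458591*(-1/(3*(10*(15/4) + 5))) = 44877*(1/179965) - 458591*(-1/(3*(75/2 + 5))) = 44877/179965 - 458591/((-3*85/2)) = 44877/179965 - 458591/(-255/2) = 44877/179965 - 458591*(-2/255) = 44877/179965 + 917182/255 = 33014420453/9178215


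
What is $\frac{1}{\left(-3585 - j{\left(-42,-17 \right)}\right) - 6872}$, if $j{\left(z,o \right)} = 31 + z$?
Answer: $- \frac{1}{10446} \approx -9.573 \cdot 10^{-5}$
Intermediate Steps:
$\frac{1}{\left(-3585 - j{\left(-42,-17 \right)}\right) - 6872} = \frac{1}{\left(-3585 - \left(31 - 42\right)\right) - 6872} = \frac{1}{\left(-3585 - -11\right) - 6872} = \frac{1}{\left(-3585 + 11\right) - 6872} = \frac{1}{-3574 - 6872} = \frac{1}{-10446} = - \frac{1}{10446}$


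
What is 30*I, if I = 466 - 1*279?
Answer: 5610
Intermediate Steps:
I = 187 (I = 466 - 279 = 187)
30*I = 30*187 = 5610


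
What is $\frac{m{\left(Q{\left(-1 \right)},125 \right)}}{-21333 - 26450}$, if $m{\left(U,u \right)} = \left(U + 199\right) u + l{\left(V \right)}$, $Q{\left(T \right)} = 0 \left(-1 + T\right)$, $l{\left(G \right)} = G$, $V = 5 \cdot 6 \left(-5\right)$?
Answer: $- \frac{24725}{47783} \approx -0.51744$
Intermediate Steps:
$V = -150$ ($V = 30 \left(-5\right) = -150$)
$Q{\left(T \right)} = 0$
$m{\left(U,u \right)} = -150 + u \left(199 + U\right)$ ($m{\left(U,u \right)} = \left(U + 199\right) u - 150 = \left(199 + U\right) u - 150 = u \left(199 + U\right) - 150 = -150 + u \left(199 + U\right)$)
$\frac{m{\left(Q{\left(-1 \right)},125 \right)}}{-21333 - 26450} = \frac{-150 + 199 \cdot 125 + 0 \cdot 125}{-21333 - 26450} = \frac{-150 + 24875 + 0}{-47783} = 24725 \left(- \frac{1}{47783}\right) = - \frac{24725}{47783}$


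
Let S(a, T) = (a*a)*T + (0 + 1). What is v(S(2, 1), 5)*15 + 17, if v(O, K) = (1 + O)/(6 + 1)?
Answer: 209/7 ≈ 29.857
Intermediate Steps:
S(a, T) = 1 + T*a² (S(a, T) = a²*T + 1 = T*a² + 1 = 1 + T*a²)
v(O, K) = ⅐ + O/7 (v(O, K) = (1 + O)/7 = (1 + O)*(⅐) = ⅐ + O/7)
v(S(2, 1), 5)*15 + 17 = (⅐ + (1 + 1*2²)/7)*15 + 17 = (⅐ + (1 + 1*4)/7)*15 + 17 = (⅐ + (1 + 4)/7)*15 + 17 = (⅐ + (⅐)*5)*15 + 17 = (⅐ + 5/7)*15 + 17 = (6/7)*15 + 17 = 90/7 + 17 = 209/7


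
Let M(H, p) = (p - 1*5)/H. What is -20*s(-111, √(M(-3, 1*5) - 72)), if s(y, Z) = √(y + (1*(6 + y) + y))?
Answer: -20*I*√327 ≈ -361.66*I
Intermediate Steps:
M(H, p) = (-5 + p)/H (M(H, p) = (p - 5)/H = (-5 + p)/H)
s(y, Z) = √(6 + 3*y) (s(y, Z) = √(y + ((6 + y) + y)) = √(y + (6 + 2*y)) = √(6 + 3*y))
-20*s(-111, √(M(-3, 1*5) - 72)) = -20*√(6 + 3*(-111)) = -20*√(6 - 333) = -20*I*√327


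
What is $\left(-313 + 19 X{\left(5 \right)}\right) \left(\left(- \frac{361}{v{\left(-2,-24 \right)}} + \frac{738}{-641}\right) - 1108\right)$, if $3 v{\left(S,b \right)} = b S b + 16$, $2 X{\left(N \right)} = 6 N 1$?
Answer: $\frac{5648742211}{182044} \approx 31030.0$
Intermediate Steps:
$X{\left(N \right)} = 3 N$ ($X{\left(N \right)} = \frac{6 N 1}{2} = \frac{6 N}{2} = 3 N$)
$v{\left(S,b \right)} = \frac{16}{3} + \frac{S b^{2}}{3}$ ($v{\left(S,b \right)} = \frac{b S b + 16}{3} = \frac{S b b + 16}{3} = \frac{S b^{2} + 16}{3} = \frac{16 + S b^{2}}{3} = \frac{16}{3} + \frac{S b^{2}}{3}$)
$\left(-313 + 19 X{\left(5 \right)}\right) \left(\left(- \frac{361}{v{\left(-2,-24 \right)}} + \frac{738}{-641}\right) - 1108\right) = \left(-313 + 19 \cdot 3 \cdot 5\right) \left(\left(- \frac{361}{\frac{16}{3} + \frac{1}{3} \left(-2\right) \left(-24\right)^{2}} + \frac{738}{-641}\right) - 1108\right) = \left(-313 + 19 \cdot 15\right) \left(\left(- \frac{361}{\frac{16}{3} + \frac{1}{3} \left(-2\right) 576} + 738 \left(- \frac{1}{641}\right)\right) - 1108\right) = \left(-313 + 285\right) \left(\left(- \frac{361}{\frac{16}{3} - 384} - \frac{738}{641}\right) - 1108\right) = - 28 \left(\left(- \frac{361}{- \frac{1136}{3}} - \frac{738}{641}\right) - 1108\right) = - 28 \left(\left(\left(-361\right) \left(- \frac{3}{1136}\right) - \frac{738}{641}\right) - 1108\right) = - 28 \left(\left(\frac{1083}{1136} - \frac{738}{641}\right) - 1108\right) = - 28 \left(- \frac{144165}{728176} - 1108\right) = \left(-28\right) \left(- \frac{806963173}{728176}\right) = \frac{5648742211}{182044}$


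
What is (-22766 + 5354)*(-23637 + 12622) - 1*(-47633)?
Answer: 191840813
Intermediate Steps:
(-22766 + 5354)*(-23637 + 12622) - 1*(-47633) = -17412*(-11015) + 47633 = 191793180 + 47633 = 191840813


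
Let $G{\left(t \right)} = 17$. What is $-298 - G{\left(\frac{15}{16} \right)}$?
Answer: $-315$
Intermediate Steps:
$-298 - G{\left(\frac{15}{16} \right)} = -298 - 17 = -315$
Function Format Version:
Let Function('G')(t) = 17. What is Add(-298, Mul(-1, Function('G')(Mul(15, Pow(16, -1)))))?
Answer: -315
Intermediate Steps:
Add(-298, Mul(-1, Function('G')(Mul(15, Pow(16, -1))))) = Add(-298, Mul(-1, 17)) = Add(-298, -17) = -315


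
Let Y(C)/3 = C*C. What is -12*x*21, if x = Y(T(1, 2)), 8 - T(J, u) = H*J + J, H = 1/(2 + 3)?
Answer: -873936/25 ≈ -34957.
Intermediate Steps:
H = ⅕ (H = 1/5 = ⅕ ≈ 0.20000)
T(J, u) = 8 - 6*J/5 (T(J, u) = 8 - (J/5 + J) = 8 - 6*J/5)
Y(C) = 3*C² (Y(C) = 3*(C*C) = 3*C²)
x = 3468/25 (x = 3*(8 - 6/5*1)² = 3*(8 - 6/5)² = 3*(34/5)² = 3*(1156/25) = 3468/25 ≈ 138.72)
-12*x*21 = -12*3468/25*21 = -41616/25*21 = -873936/25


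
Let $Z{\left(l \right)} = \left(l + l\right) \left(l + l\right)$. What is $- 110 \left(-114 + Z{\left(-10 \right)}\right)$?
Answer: $-31460$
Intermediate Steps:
$Z{\left(l \right)} = 4 l^{2}$ ($Z{\left(l \right)} = 2 l 2 l = 4 l^{2}$)
$- 110 \left(-114 + Z{\left(-10 \right)}\right) = - 110 \left(-114 + 4 \left(-10\right)^{2}\right) = - 110 \left(-114 + 4 \cdot 100\right) = - 110 \left(-114 + 400\right) = \left(-110\right) 286 = -31460$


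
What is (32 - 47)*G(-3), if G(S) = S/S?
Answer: -15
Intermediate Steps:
G(S) = 1
(32 - 47)*G(-3) = (32 - 47)*1 = -15*1 = -15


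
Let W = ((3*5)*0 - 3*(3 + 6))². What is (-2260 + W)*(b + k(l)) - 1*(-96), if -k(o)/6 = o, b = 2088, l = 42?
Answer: -2810820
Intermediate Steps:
k(o) = -6*o
W = 729 (W = (15*0 - 3*9)² = (0 - 27)² = (-27)² = 729)
(-2260 + W)*(b + k(l)) - 1*(-96) = (-2260 + 729)*(2088 - 6*42) - 1*(-96) = -1531*(2088 - 252) + 96 = -1531*1836 + 96 = -2810916 + 96 = -2810820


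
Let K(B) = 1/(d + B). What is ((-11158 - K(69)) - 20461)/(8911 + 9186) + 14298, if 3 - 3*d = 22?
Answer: 48639225953/3402236 ≈ 14296.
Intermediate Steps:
d = -19/3 (d = 1 - 1/3*22 = 1 - 22/3 = -19/3 ≈ -6.3333)
K(B) = 1/(-19/3 + B)
((-11158 - K(69)) - 20461)/(8911 + 9186) + 14298 = ((-11158 - 3/(-19 + 3*69)) - 20461)/(8911 + 9186) + 14298 = ((-11158 - 3/(-19 + 207)) - 20461)/18097 + 14298 = ((-11158 - 3/188) - 20461)*(1/18097) + 14298 = (-2097707/188 - 20461)*(1/18097) + 14298 = -5944375/188*1/18097 + 14298 = -5944375/3402236 + 14298 = 48639225953/3402236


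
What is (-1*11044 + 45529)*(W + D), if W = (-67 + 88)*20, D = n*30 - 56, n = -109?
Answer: -100213410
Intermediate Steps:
D = -3326 (D = -109*30 - 56 = -3270 - 56 = -3326)
W = 420 (W = 21*20 = 420)
(-1*11044 + 45529)*(W + D) = (-1*11044 + 45529)*(420 - 3326) = (-11044 + 45529)*(-2906) = 34485*(-2906) = -100213410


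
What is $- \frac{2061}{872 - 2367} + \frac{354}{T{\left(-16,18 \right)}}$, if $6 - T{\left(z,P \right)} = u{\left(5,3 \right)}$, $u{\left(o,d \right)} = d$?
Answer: $\frac{178471}{1495} \approx 119.38$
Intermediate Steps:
$T{\left(z,P \right)} = 3$ ($T{\left(z,P \right)} = 6 - 3 = 3$)
$- \frac{2061}{872 - 2367} + \frac{354}{T{\left(-16,18 \right)}} = - \frac{2061}{872 - 2367} + \frac{354}{3} = - \frac{2061}{872 - 2367} + 354 \cdot \frac{1}{3} = - \frac{2061}{-1495} + 118 = \left(-2061\right) \left(- \frac{1}{1495}\right) + 118 = \frac{2061}{1495} + 118 = \frac{178471}{1495}$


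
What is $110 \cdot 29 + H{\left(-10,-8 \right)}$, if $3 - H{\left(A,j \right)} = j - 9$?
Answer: $3210$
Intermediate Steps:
$H{\left(A,j \right)} = 12 - j$ ($H{\left(A,j \right)} = 3 - \left(j - 9\right) = 3 - \left(-9 + j\right) = 12 - j$)
$110 \cdot 29 + H{\left(-10,-8 \right)} = 110 \cdot 29 + \left(12 - -8\right) = 3190 + \left(12 + 8\right) = 3190 + 20 = 3210$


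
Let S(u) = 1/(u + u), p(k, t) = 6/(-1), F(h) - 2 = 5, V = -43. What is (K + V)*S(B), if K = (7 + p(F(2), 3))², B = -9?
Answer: 7/3 ≈ 2.3333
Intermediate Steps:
F(h) = 7 (F(h) = 2 + 5 = 7)
p(k, t) = -6 (p(k, t) = 6*(-1) = -6)
K = 1 (K = (7 - 6)² = 1² = 1)
S(u) = 1/(2*u)
(K + V)*S(B) = (1 - 43)*((½)/(-9)) = -21*(-1)/9 = -42*(-1/18) = 7/3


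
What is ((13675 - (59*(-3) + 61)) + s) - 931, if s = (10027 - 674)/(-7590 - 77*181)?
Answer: 276827867/21527 ≈ 12860.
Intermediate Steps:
s = -9353/21527 (s = 9353/(-7590 - 13937) = 9353/(-21527) = 9353*(-1/21527) = -9353/21527 ≈ -0.43448)
((13675 - (59*(-3) + 61)) + s) - 931 = ((13675 - (59*(-3) + 61)) - 9353/21527) - 931 = ((13675 - (-177 + 61)) - 9353/21527) - 931 = ((13675 - 1*(-116)) - 9353/21527) - 931 = ((13675 + 116) - 9353/21527) - 931 = (13791 - 9353/21527) - 931 = 296869504/21527 - 931 = 276827867/21527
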